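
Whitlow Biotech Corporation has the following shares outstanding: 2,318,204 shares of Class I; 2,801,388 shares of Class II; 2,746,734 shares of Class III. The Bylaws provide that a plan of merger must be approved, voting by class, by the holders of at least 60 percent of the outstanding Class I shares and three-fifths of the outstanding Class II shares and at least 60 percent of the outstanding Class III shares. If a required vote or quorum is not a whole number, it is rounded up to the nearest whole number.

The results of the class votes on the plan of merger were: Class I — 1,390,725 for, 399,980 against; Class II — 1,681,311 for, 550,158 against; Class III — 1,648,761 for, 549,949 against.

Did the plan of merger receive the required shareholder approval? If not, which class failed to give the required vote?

Not approved — the Class I shares did not give the required vote.

Class I: 3/5 of 2318204 = 1390922.40, rounded up to 1390923; 1,390,923 required, 1,390,725 in favor — not approved.
Class II: 3/5 of 2801388 = 1680832.80, rounded up to 1680833; 1,680,833 required, 1,681,311 in favor — approved.
Class III: 3/5 of 2746734 = 1648040.40, rounded up to 1648041; 1,648,041 required, 1,648,761 in favor — approved.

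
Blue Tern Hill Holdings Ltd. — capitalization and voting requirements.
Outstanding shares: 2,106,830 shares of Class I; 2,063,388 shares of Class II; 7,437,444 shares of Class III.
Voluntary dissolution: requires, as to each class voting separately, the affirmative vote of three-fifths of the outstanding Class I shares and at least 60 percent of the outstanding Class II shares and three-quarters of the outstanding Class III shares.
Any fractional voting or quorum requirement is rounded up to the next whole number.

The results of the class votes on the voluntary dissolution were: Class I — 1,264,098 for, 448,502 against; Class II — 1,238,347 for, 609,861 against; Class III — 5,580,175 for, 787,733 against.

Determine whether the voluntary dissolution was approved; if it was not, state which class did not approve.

Approved — every class gave the required vote.

Class I: 3/5 of 2106830 = 1264098; 1,264,098 required, 1,264,098 in favor — approved.
Class II: 3/5 of 2063388 = 1238032.80, rounded up to 1238033; 1,238,033 required, 1,238,347 in favor — approved.
Class III: 3/4 of 7437444 = 5578083; 5,578,083 required, 5,580,175 in favor — approved.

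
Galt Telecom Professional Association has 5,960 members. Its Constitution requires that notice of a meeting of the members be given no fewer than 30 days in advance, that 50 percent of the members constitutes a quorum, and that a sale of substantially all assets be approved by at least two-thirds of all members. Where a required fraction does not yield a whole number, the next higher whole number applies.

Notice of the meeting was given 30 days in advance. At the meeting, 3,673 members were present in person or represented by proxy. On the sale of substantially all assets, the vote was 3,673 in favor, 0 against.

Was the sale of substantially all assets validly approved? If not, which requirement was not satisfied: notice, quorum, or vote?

Invalid — vote requirement not satisfied.

Notice: 30 days given; 30 required. Satisfied.
Quorum: 50% of 5,960 = 2,980; 3,673 present. Satisfied.
Vote: requires two-thirds of all members (5,960); 2/3 of 5960 = 3973.33, rounded up to 3974, so 3,974 needed; 3,673 in favor. Not satisfied.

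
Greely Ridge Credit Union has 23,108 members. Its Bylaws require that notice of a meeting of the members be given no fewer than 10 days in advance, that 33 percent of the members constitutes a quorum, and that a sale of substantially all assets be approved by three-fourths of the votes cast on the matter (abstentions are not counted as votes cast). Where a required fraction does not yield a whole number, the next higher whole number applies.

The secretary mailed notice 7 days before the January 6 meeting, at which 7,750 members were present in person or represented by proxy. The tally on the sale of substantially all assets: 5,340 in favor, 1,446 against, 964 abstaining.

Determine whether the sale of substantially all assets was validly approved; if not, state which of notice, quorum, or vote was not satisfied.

Invalid — notice requirement not satisfied.

Notice: 7 days given; 10 required. Not satisfied.
Quorum: 33% of 23,108 = 7,625.64, rounded up to 7,626; 7,750 present. Satisfied.
Vote: requires three-fourths of the votes cast (7,750 − 964 abstaining = 6,786); 3/4 of 6786 = 5089.50, rounded up to 5090, so 5,090 needed; 5,340 in favor. Satisfied.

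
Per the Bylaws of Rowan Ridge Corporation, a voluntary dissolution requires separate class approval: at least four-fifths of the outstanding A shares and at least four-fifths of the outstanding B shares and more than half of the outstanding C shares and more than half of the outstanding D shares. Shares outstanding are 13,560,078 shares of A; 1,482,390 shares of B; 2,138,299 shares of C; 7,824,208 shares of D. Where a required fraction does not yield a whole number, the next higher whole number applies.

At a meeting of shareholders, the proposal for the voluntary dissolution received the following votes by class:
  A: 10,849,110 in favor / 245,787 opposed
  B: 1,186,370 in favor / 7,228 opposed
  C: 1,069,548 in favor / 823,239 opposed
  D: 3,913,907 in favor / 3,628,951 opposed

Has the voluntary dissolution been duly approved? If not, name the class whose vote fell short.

A: 4/5 of 13560078 = 10848062.40, rounded up to 10848063; 10,848,063 required, 10,849,110 in favor — approved.
B: 4/5 of 1482390 = 1185912; 1,185,912 required, 1,186,370 in favor — approved.
C: a majority of 2138299 is 1069150; 1,069,150 required, 1,069,548 in favor — approved.
D: a majority of 7824208 is 3912105; 3,912,105 required, 3,913,907 in favor — approved.

Approved — every class gave the required vote.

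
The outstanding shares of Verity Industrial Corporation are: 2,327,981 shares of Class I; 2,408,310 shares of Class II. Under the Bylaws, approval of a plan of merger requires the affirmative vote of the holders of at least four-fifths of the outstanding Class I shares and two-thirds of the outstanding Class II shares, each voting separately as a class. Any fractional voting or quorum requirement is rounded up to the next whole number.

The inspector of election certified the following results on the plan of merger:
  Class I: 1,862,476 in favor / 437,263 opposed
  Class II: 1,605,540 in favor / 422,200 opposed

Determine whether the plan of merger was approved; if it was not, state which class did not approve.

Approved — every class gave the required vote.

Class I: 4/5 of 2327981 = 1862384.80, rounded up to 1862385; 1,862,385 required, 1,862,476 in favor — approved.
Class II: 2/3 of 2408310 = 1605540; 1,605,540 required, 1,605,540 in favor — approved.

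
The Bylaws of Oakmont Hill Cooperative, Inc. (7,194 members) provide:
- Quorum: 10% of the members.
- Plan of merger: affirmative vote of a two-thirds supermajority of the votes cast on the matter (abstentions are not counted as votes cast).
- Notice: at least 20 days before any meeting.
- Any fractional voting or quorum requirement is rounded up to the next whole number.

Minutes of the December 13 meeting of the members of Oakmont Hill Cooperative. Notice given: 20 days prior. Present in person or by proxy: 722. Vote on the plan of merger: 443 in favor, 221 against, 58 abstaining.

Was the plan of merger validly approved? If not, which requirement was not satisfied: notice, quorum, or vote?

Notice: 20 days given; 20 required. Satisfied.
Quorum: 10% of 7,194 = 719.40, rounded up to 720; 722 present. Satisfied.
Vote: requires two-thirds of the votes cast (722 − 58 abstaining = 664); 2/3 of 664 = 442.67, rounded up to 443, so 443 needed; 443 in favor. Satisfied.

Valid — all requirements satisfied.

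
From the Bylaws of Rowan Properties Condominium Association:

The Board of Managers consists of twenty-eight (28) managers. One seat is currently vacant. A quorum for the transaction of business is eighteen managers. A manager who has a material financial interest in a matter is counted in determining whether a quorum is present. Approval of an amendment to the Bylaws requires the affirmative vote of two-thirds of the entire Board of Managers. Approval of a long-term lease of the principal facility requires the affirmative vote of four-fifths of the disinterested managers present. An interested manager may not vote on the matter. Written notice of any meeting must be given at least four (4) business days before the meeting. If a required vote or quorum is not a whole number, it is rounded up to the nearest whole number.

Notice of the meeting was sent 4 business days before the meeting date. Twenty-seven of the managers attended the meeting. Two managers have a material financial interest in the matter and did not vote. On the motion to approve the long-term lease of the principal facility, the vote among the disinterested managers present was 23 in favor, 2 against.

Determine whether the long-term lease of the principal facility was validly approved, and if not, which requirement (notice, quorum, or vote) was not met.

Notice: 4 business days given; 4 required (4 ≥ 4). Satisfied.
Quorum: 27 present (interested managers count toward quorum); quorum is 18. Satisfied.
Vote: the long-term lease of the principal facility requires four-fifths of the disinterested managers present (27 − 2 = 25). 4/5 of 25 = 20, so 20 affirmative votes are needed; 23 voted in favor. Satisfied.

Valid — all requirements satisfied.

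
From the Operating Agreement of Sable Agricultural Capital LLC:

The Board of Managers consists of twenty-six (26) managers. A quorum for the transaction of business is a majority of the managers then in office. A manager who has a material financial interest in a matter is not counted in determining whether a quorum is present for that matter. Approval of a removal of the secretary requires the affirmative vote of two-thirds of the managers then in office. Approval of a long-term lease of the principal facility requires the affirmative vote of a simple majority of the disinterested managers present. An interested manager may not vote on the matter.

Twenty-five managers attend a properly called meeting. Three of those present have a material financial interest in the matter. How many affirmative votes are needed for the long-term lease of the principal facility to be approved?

The long-term lease of the principal facility requires a majority of the disinterested managers present (25 − 3 = 22).
A majority of 22 is 12.

12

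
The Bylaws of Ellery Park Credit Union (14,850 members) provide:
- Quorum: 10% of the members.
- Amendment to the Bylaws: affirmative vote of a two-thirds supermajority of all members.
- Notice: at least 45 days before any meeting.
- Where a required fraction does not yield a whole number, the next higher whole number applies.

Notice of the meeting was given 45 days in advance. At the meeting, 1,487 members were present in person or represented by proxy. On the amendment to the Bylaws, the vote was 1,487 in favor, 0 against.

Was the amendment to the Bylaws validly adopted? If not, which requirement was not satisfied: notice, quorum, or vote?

Invalid — vote requirement not satisfied.

Notice: 45 days given; 45 required. Satisfied.
Quorum: 10% of 14,850 = 1,485; 1,487 present. Satisfied.
Vote: requires two-thirds of all members (14,850); 2/3 of 14850 = 9900, so 9,900 needed; 1,487 in favor. Not satisfied.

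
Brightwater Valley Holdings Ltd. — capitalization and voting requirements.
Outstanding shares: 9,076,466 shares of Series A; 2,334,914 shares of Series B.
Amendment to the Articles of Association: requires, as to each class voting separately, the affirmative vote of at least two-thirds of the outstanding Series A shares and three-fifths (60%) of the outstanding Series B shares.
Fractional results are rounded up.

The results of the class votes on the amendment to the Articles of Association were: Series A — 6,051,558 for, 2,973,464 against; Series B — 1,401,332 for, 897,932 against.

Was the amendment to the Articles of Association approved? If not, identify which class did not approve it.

Approved — every class gave the required vote.

Series A: 2/3 of 9076466 = 6050977.33, rounded up to 6050978; 6,050,978 required, 6,051,558 in favor — approved.
Series B: 3/5 of 2334914 = 1400948.40, rounded up to 1400949; 1,400,949 required, 1,401,332 in favor — approved.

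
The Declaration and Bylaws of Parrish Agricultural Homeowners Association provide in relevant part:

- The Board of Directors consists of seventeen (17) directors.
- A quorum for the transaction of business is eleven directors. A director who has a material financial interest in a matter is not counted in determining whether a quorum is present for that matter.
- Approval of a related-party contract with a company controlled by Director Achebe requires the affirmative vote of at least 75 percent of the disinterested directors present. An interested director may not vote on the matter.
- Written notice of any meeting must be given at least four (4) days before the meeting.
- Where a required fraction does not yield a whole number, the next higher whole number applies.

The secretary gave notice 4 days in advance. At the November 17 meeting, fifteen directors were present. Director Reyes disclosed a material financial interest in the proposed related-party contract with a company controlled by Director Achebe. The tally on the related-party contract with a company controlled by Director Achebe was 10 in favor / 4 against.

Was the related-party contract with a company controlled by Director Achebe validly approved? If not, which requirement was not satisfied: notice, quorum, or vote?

Invalid — vote requirement not satisfied.

Notice: 4 days given; 4 required (4 ≥ 4). Satisfied.
Quorum: 15 present, but the 1 interested director does not count, leaving 14. Quorum is 11. Satisfied.
Vote: the related-party contract with a company controlled by Director Achebe requires three-fourths of the disinterested directors present (15 − 1 = 14). 3/4 of 14 = 10.50, rounded up to 11, so 11 affirmative votes are needed; 10 voted in favor. Not satisfied.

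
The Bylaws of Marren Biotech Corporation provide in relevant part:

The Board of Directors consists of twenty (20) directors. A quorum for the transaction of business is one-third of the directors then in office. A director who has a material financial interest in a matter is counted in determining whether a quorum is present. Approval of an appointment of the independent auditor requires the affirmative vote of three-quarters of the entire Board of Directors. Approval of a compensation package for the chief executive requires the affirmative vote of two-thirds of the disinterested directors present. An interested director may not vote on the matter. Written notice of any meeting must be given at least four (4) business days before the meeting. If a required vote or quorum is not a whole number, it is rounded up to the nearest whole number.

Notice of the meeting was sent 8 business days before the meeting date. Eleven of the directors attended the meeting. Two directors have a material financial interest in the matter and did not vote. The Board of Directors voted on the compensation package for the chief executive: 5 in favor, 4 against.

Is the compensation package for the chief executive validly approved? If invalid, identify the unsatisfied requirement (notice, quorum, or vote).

Notice: 8 business days given; 4 required (8 ≥ 4). Satisfied.
Quorum: 11 present (interested directors count toward quorum); quorum is 7. Satisfied.
Vote: the compensation package for the chief executive requires two-thirds of the disinterested directors present (11 − 2 = 9). 2/3 of 9 = 6, so 6 affirmative votes are needed; 5 voted in favor. Not satisfied.

Invalid — vote requirement not satisfied.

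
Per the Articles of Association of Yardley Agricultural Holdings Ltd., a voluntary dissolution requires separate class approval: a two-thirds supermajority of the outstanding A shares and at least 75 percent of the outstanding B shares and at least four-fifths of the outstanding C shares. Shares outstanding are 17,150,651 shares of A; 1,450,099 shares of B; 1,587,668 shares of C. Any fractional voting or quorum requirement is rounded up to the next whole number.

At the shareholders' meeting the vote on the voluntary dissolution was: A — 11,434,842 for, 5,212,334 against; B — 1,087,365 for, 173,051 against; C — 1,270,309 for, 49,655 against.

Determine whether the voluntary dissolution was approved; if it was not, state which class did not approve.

A: 2/3 of 17150651 = 11433767.33, rounded up to 11433768; 11,433,768 required, 11,434,842 in favor — approved.
B: 3/4 of 1450099 = 1087574.25, rounded up to 1087575; 1,087,575 required, 1,087,365 in favor — not approved.
C: 4/5 of 1587668 = 1270134.40, rounded up to 1270135; 1,270,135 required, 1,270,309 in favor — approved.

Not approved — the B shares did not give the required vote.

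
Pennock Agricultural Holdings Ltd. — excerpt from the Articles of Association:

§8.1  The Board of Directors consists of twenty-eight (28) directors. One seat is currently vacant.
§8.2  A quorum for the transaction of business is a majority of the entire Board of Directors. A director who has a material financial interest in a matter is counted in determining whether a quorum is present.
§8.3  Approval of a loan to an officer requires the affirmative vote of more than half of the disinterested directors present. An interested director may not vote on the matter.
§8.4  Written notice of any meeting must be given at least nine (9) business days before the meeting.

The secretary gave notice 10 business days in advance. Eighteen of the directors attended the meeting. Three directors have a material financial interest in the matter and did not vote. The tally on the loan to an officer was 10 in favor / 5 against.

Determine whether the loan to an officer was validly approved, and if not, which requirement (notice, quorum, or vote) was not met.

Valid — all requirements satisfied.

Notice: 10 business days given; 9 required (10 ≥ 9). Satisfied.
Quorum: 18 present (interested directors count toward quorum); quorum is 15. Satisfied.
Vote: the loan to an officer requires a majority of the disinterested directors present (18 − 3 = 15). A majority of 15 is 8, so 8 affirmative votes are needed; 10 voted in favor. Satisfied.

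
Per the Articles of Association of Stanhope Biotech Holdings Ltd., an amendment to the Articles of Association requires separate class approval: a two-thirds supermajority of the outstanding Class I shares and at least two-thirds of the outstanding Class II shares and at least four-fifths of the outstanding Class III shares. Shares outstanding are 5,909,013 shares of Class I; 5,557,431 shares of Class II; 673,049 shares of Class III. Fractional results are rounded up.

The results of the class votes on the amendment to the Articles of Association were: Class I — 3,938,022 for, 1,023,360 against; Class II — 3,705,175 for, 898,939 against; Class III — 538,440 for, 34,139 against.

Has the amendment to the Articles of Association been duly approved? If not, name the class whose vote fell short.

Class I: 2/3 of 5909013 = 3939342; 3,939,342 required, 3,938,022 in favor — not approved.
Class II: 2/3 of 5557431 = 3704954; 3,704,954 required, 3,705,175 in favor — approved.
Class III: 4/5 of 673049 = 538439.20, rounded up to 538440; 538,440 required, 538,440 in favor — approved.

Not approved — the Class I shares did not give the required vote.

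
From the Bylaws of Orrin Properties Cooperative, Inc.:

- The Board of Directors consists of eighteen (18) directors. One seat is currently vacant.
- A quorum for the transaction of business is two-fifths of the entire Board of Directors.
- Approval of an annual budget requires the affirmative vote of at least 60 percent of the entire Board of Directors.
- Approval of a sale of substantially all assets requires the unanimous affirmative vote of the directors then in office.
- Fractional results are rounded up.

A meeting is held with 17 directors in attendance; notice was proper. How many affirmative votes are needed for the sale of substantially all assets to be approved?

The sale of substantially all assets requires the unanimous vote of the directors then in office (17).
Unanimous means all 17.

17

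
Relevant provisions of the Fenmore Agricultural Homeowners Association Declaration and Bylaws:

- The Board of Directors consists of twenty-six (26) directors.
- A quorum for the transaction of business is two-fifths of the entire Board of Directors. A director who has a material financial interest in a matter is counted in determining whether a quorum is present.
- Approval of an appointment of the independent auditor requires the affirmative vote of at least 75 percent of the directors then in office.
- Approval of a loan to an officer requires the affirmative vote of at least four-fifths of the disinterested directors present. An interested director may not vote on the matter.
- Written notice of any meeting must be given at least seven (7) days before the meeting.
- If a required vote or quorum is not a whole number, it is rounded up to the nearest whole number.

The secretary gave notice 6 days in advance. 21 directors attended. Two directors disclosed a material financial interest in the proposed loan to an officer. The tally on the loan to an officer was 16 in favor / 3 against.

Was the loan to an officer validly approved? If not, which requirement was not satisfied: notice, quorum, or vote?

Invalid — notice requirement not satisfied.

Notice: 6 days given; 7 required (6 < 7). Not satisfied.
Quorum: 21 present (interested directors count toward quorum); quorum is 11. Satisfied.
Vote: the loan to an officer requires four-fifths of the disinterested directors present (21 − 2 = 19). 4/5 of 19 = 15.20, rounded up to 16, so 16 affirmative votes are needed; 16 voted in favor. Satisfied.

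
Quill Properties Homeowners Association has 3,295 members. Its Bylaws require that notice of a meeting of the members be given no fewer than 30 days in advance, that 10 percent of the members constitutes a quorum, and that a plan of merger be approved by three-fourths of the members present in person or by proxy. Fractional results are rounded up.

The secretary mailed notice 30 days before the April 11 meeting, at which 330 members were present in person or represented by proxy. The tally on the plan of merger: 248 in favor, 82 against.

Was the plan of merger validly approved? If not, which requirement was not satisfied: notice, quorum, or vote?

Notice: 30 days given; 30 required. Satisfied.
Quorum: 10% of 3,295 = 329.50, rounded up to 330; 330 present. Satisfied.
Vote: requires three-fourths of those present (330); 3/4 of 330 = 247.50, rounded up to 248, so 248 needed; 248 in favor. Satisfied.

Valid — all requirements satisfied.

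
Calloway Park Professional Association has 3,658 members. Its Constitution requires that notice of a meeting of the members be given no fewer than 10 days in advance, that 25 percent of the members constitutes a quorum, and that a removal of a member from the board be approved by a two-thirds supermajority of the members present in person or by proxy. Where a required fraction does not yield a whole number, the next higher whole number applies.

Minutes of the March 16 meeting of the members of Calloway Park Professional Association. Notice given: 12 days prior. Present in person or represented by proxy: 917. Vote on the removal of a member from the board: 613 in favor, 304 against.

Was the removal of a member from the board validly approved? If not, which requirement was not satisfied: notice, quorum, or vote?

Notice: 12 days given; 10 required. Satisfied.
Quorum: 25% of 3,658 = 914.50, rounded up to 915; 917 present. Satisfied.
Vote: requires two-thirds of those present (917); 2/3 of 917 = 611.33, rounded up to 612, so 612 needed; 613 in favor. Satisfied.

Valid — all requirements satisfied.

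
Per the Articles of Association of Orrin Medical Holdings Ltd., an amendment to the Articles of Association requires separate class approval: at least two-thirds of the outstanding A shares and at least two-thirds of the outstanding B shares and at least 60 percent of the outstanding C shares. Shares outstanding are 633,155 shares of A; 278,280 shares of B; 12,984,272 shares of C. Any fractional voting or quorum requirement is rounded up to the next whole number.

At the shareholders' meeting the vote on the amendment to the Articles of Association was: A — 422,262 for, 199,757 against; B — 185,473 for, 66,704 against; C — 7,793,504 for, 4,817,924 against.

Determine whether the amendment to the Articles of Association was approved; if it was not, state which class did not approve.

A: 2/3 of 633155 = 422103.33, rounded up to 422104; 422,104 required, 422,262 in favor — approved.
B: 2/3 of 278280 = 185520; 185,520 required, 185,473 in favor — not approved.
C: 3/5 of 12984272 = 7790563.20, rounded up to 7790564; 7,790,564 required, 7,793,504 in favor — approved.

Not approved — the B shares did not give the required vote.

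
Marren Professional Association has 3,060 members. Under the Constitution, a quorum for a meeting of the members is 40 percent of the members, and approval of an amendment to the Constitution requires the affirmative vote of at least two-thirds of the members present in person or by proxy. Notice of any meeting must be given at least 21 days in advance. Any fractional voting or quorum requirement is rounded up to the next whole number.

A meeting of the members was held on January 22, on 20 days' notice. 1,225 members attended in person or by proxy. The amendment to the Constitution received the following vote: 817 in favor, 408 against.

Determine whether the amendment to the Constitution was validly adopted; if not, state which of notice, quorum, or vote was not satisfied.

Notice: 20 days given; 21 required. Not satisfied.
Quorum: 40% of 3,060 = 1,224; 1,225 present. Satisfied.
Vote: requires two-thirds of those present (1,225); 2/3 of 1225 = 816.67, rounded up to 817, so 817 needed; 817 in favor. Satisfied.

Invalid — notice requirement not satisfied.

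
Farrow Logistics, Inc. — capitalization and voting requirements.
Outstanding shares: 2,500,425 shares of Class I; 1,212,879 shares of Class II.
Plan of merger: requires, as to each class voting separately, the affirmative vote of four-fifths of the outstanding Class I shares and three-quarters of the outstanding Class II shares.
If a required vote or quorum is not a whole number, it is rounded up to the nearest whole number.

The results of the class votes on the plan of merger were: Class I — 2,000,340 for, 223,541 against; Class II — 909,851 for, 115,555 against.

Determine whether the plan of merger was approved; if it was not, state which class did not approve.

Class I: 4/5 of 2500425 = 2000340; 2,000,340 required, 2,000,340 in favor — approved.
Class II: 3/4 of 1212879 = 909659.25, rounded up to 909660; 909,660 required, 909,851 in favor — approved.

Approved — every class gave the required vote.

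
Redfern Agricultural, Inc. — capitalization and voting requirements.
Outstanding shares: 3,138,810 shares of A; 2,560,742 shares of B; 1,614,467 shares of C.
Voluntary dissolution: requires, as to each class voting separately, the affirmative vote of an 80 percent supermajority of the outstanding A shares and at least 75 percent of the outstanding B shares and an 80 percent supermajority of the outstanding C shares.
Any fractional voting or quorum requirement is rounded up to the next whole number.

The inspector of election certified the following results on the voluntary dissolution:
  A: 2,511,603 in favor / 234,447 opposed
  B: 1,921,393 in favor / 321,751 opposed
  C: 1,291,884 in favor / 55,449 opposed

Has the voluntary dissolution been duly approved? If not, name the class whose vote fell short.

Approved — every class gave the required vote.

A: 4/5 of 3138810 = 2511048; 2,511,048 required, 2,511,603 in favor — approved.
B: 3/4 of 2560742 = 1920556.50, rounded up to 1920557; 1,920,557 required, 1,921,393 in favor — approved.
C: 4/5 of 1614467 = 1291573.60, rounded up to 1291574; 1,291,574 required, 1,291,884 in favor — approved.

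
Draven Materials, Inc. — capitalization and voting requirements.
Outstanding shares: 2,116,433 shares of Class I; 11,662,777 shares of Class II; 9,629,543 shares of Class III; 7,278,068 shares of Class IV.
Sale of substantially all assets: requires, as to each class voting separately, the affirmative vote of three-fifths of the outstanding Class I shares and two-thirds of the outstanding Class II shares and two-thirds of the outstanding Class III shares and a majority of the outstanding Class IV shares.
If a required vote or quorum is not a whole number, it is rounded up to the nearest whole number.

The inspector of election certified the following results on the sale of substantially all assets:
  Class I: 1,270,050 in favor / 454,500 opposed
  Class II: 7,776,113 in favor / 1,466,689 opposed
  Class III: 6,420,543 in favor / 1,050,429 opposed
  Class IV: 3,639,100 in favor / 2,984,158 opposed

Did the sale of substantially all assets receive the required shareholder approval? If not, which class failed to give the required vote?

Class I: 3/5 of 2116433 = 1269859.80, rounded up to 1269860; 1,269,860 required, 1,270,050 in favor — approved.
Class II: 2/3 of 11662777 = 7775184.67, rounded up to 7775185; 7,775,185 required, 7,776,113 in favor — approved.
Class III: 2/3 of 9629543 = 6419695.33, rounded up to 6419696; 6,419,696 required, 6,420,543 in favor — approved.
Class IV: a majority of 7278068 is 3639035; 3,639,035 required, 3,639,100 in favor — approved.

Approved — every class gave the required vote.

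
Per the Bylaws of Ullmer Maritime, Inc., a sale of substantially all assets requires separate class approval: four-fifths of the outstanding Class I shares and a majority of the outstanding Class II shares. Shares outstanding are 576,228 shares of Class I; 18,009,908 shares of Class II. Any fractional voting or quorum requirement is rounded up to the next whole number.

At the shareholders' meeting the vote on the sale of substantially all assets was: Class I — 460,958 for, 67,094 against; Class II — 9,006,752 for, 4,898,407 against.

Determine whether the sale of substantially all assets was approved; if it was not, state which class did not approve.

Class I: 4/5 of 576228 = 460982.40, rounded up to 460983; 460,983 required, 460,958 in favor — not approved.
Class II: a majority of 18009908 is 9004955; 9,004,955 required, 9,006,752 in favor — approved.

Not approved — the Class I shares did not give the required vote.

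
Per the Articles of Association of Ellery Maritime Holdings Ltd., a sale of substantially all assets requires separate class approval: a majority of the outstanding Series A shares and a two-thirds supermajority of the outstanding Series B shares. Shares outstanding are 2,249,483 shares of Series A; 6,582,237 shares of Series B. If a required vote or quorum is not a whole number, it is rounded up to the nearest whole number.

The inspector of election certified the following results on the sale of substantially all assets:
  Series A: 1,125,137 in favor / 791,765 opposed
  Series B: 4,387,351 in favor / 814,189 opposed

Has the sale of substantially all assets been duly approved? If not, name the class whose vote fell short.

Series A: a majority of 2249483 is 1124742; 1,124,742 required, 1,125,137 in favor — approved.
Series B: 2/3 of 6582237 = 4388158; 4,388,158 required, 4,387,351 in favor — not approved.

Not approved — the Series B shares did not give the required vote.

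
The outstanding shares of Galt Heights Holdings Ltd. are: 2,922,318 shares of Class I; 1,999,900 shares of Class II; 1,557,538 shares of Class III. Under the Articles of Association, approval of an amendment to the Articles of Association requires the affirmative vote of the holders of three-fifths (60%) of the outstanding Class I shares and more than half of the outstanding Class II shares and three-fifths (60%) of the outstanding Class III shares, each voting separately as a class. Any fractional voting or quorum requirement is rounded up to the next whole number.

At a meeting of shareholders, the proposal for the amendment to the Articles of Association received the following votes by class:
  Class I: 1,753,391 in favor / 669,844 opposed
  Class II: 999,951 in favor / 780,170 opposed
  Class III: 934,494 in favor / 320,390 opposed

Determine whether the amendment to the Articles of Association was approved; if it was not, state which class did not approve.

Not approved — the Class III shares did not give the required vote.

Class I: 3/5 of 2922318 = 1753390.80, rounded up to 1753391; 1,753,391 required, 1,753,391 in favor — approved.
Class II: a majority of 1999900 is 999951; 999,951 required, 999,951 in favor — approved.
Class III: 3/5 of 1557538 = 934522.80, rounded up to 934523; 934,523 required, 934,494 in favor — not approved.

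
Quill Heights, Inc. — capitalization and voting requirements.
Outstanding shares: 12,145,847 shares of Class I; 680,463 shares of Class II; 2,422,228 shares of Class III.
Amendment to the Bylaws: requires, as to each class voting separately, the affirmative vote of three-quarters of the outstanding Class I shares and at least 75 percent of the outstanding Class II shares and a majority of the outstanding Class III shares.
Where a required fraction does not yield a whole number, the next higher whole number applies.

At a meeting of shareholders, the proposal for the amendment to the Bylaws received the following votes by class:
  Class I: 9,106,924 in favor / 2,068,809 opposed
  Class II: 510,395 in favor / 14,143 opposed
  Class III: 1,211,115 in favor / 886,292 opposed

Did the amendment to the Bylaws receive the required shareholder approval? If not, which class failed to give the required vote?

Class I: 3/4 of 12145847 = 9109385.25, rounded up to 9109386; 9,109,386 required, 9,106,924 in favor — not approved.
Class II: 3/4 of 680463 = 510347.25, rounded up to 510348; 510,348 required, 510,395 in favor — approved.
Class III: a majority of 2422228 is 1211115; 1,211,115 required, 1,211,115 in favor — approved.

Not approved — the Class I shares did not give the required vote.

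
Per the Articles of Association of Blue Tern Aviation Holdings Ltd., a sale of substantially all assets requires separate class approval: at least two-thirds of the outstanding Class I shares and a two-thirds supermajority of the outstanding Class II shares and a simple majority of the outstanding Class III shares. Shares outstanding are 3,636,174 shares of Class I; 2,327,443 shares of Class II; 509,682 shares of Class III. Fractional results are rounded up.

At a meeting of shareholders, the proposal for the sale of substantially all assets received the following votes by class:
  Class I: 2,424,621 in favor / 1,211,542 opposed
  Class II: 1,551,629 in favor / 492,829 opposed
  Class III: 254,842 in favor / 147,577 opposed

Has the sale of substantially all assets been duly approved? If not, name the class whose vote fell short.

Approved — every class gave the required vote.

Class I: 2/3 of 3636174 = 2424116; 2,424,116 required, 2,424,621 in favor — approved.
Class II: 2/3 of 2327443 = 1551628.67, rounded up to 1551629; 1,551,629 required, 1,551,629 in favor — approved.
Class III: a majority of 509682 is 254842; 254,842 required, 254,842 in favor — approved.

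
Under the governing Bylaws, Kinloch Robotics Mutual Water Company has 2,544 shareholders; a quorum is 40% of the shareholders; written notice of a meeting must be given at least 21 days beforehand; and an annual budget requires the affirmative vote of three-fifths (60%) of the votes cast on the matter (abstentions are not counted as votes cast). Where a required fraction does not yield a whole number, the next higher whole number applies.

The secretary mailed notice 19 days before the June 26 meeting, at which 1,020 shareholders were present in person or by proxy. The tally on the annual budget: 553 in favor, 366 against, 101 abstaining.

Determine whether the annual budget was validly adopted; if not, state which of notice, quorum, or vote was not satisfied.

Notice: 19 days given; 21 required. Not satisfied.
Quorum: 40% of 2,544 = 1,017.60, rounded up to 1,018; 1,020 present. Satisfied.
Vote: requires three-fifths of the votes cast (1,020 − 101 abstaining = 919); 3/5 of 919 = 551.40, rounded up to 552, so 552 needed; 553 in favor. Satisfied.

Invalid — notice requirement not satisfied.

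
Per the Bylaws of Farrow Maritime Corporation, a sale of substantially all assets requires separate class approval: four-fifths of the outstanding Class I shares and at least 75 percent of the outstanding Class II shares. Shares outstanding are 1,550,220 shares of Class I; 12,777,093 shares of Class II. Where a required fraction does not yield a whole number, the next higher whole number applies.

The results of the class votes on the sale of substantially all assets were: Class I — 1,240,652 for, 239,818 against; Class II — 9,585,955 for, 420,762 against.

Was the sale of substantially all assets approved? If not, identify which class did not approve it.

Approved — every class gave the required vote.

Class I: 4/5 of 1550220 = 1240176; 1,240,176 required, 1,240,652 in favor — approved.
Class II: 3/4 of 12777093 = 9582819.75, rounded up to 9582820; 9,582,820 required, 9,585,955 in favor — approved.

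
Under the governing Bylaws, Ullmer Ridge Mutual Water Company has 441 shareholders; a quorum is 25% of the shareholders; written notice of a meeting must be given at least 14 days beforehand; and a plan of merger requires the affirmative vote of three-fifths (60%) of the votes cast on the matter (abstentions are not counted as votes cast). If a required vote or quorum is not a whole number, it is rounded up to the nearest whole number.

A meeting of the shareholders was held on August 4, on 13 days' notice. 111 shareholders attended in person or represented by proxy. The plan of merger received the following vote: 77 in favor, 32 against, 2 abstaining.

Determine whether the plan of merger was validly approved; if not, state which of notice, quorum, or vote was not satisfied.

Invalid — notice requirement not satisfied.

Notice: 13 days given; 14 required. Not satisfied.
Quorum: 25% of 441 = 110.25, rounded up to 111; 111 present. Satisfied.
Vote: requires three-fifths of the votes cast (111 − 2 abstaining = 109); 3/5 of 109 = 65.40, rounded up to 66, so 66 needed; 77 in favor. Satisfied.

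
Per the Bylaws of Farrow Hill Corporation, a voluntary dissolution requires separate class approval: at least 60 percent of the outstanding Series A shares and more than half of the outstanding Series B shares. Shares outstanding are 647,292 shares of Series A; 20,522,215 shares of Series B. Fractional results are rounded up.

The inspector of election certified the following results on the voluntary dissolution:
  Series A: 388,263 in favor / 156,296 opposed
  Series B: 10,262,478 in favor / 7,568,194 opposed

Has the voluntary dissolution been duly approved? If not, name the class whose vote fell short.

Series A: 3/5 of 647292 = 388375.20, rounded up to 388376; 388,376 required, 388,263 in favor — not approved.
Series B: a majority of 20522215 is 10261108; 10,261,108 required, 10,262,478 in favor — approved.

Not approved — the Series A shares did not give the required vote.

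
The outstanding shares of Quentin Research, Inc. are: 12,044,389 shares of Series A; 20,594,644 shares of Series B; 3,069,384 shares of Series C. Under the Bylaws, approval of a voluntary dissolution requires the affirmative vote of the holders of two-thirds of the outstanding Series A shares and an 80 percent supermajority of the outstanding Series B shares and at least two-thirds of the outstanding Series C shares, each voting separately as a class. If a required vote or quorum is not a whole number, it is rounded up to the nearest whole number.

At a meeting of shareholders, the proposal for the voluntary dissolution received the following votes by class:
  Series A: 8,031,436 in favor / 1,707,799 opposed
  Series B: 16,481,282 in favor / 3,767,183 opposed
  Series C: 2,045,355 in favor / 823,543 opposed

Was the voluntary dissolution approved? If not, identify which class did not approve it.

Not approved — the Series C shares did not give the required vote.

Series A: 2/3 of 12044389 = 8029592.67, rounded up to 8029593; 8,029,593 required, 8,031,436 in favor — approved.
Series B: 4/5 of 20594644 = 16475715.20, rounded up to 16475716; 16,475,716 required, 16,481,282 in favor — approved.
Series C: 2/3 of 3069384 = 2046256; 2,046,256 required, 2,045,355 in favor — not approved.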